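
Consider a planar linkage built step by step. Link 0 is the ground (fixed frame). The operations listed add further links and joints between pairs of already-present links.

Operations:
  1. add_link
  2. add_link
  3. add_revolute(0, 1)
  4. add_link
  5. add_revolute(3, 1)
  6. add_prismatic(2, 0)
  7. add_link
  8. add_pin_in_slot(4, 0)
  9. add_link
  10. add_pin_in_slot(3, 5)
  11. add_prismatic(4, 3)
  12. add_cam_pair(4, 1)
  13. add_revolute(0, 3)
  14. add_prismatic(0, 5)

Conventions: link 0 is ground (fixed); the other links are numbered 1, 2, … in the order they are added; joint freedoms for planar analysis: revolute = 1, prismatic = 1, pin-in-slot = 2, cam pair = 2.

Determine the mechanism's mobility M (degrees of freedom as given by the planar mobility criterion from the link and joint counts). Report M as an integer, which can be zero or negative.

link 0 = ground. State L|J1|J2 = 1|0|0
+link1  2|0|0
+link2  3|0|0
R(0,1) f=1→J1  3|1|0
+link3  4|1|0
R(3,1) f=1→J1  4|2|0
P(2,0) f=1→J1  4|3|0
+link4  5|3|0
PS(4,0) f=2→J2  5|3|1
+link5  6|3|1
PS(3,5) f=2→J2  6|3|2
P(4,3) f=1→J1  6|4|2
C(4,1) f=2→J2  6|4|3
R(0,3) f=1→J1  6|5|3
P(0,5) f=1→J1  6|6|3
M = 3(6−1)−2·6−3 = 15−12−3 = 0

M = 0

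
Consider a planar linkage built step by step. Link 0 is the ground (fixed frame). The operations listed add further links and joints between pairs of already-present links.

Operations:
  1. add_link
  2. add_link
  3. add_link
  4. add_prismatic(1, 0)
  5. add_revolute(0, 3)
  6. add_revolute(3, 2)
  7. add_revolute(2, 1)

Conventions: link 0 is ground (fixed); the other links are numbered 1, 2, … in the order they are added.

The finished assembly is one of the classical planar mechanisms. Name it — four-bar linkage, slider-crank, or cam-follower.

links: 4 (incl. ground); joints: 3 revolute, 1 prismatic, 0 higher (cam) pair, forming one closed loop
4 links, 3 revolutes + 1 prismatic in one loop → slider-crank

slider-crank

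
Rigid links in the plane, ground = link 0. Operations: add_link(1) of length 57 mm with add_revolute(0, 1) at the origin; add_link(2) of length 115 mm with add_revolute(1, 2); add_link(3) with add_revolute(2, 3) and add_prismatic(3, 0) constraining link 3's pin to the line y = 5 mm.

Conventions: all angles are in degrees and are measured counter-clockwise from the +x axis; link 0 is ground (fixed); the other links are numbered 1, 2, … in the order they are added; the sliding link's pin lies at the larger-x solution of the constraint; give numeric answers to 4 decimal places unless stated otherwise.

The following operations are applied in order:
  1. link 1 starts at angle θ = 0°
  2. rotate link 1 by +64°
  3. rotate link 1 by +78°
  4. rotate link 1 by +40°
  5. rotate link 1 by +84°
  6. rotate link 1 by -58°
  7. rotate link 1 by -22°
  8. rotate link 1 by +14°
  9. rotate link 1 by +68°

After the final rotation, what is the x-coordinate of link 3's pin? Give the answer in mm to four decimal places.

geometry: r = 57 mm, L = 115 mm, e = 5 mm; θ starts at 0°
rotate link 1 by +64°: θ ← 0° +64° = 64°
rotate link 1 by +78°: θ ← 64° +78° = 142°
rotate link 1 by +40°: θ ← 142° +40° = 182°
rotate link 1 by +84°: θ ← 182° +84° = 266°
rotate link 1 by -58°: θ ← 266° -58° = 208°
rotate link 1 by -22°: θ ← 208° -22° = 186°
rotate link 1 by +14°: θ ← 186° +14° = 200°
rotate link 1 by +68°: θ ← 200° +68° = 268°
crank pin P = (r cos θ, r sin θ) = (-1.989271, -56.965277)
h = r sin θ − e = -56.965277 − 5 = -61.965277
x = r cos θ + √(L² − h²) = -1.989271 + 96.877781 = 94.888510

94.8885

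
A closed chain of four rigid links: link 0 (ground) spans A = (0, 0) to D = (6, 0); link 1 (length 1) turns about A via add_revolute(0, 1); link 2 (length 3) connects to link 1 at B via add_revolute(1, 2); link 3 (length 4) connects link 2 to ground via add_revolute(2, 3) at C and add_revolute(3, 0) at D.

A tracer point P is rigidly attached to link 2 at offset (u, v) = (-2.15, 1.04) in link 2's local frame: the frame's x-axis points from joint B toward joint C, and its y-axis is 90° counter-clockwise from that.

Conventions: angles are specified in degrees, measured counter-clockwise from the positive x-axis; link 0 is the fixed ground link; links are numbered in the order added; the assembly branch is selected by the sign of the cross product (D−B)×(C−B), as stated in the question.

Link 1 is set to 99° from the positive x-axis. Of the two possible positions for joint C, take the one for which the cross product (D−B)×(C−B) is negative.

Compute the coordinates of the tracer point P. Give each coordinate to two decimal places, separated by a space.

A=(0,0), D=(6.00,0)
B = A + 1.00·(cos99°, sin99°) = (-0.1564, 0.9877)
|BD| = 6.2352
circle(B,3.00) ∩ circle(D,4.00): a=2.5562, h=1.5702
  candidates: C₊=(2.6163,2.1332) cross=9.791; C₋=(2.1188,-0.9676) cross=-9.791
  branch - wants cross < 0 → take C=(2.1188,-0.9676) (cross=-9.791)
ex = (C−B)/|BC| = (0.7584,-0.6518); ey = (0.6518,0.7584)
P = B + -2.15·ex + 1.04·ey = (-1.1092,3.1778)

-1.11 3.18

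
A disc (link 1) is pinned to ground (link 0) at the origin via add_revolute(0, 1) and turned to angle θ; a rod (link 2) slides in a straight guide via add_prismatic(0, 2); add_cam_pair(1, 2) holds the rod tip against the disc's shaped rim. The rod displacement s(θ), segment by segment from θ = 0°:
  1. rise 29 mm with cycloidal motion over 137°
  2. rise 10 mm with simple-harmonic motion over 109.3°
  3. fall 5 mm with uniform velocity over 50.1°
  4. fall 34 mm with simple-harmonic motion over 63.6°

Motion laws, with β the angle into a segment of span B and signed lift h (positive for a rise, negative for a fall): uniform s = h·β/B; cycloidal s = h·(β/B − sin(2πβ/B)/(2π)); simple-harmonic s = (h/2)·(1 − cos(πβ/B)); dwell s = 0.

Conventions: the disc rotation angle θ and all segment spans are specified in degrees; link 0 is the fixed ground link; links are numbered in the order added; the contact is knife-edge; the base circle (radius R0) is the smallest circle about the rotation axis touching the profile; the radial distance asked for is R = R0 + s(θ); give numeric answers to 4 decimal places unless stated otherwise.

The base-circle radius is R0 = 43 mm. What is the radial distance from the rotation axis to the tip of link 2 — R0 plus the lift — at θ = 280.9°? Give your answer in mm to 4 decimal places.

segment 1 (0° to 137°, cycloidal, h = 29) is passed completely: s = 0.0000 + (29) = 29.0000
segment 2 (137° to 246.3°, simple-harmonic, h = 10) is passed completely: s = 29.0000 + (10) = 39.0000
θ = 280.9° falls in segment 3 (246.3° to 296.4°, uniform, h = -5): β = 280.9 − 246.3 = 34.6°, B = 50.1°; Δs = -5·34.6/50.1 = -3.4531; s = 39.0000 − 3.4531 = 35.5469
R = R0 + s = 43 + 35.5469 = 78.5469

78.5469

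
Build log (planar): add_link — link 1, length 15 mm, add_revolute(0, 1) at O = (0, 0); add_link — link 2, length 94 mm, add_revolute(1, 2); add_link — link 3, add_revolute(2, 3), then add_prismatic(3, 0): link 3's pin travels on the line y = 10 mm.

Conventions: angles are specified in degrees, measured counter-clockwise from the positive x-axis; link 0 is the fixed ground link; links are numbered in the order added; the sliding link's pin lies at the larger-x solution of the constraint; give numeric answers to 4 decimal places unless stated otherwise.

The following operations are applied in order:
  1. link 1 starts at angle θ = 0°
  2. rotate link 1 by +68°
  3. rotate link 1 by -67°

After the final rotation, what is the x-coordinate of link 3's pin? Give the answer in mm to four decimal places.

geometry: r = 15 mm, L = 94 mm, e = 10 mm; θ starts at 0°
rotate link 1 by +68°: θ ← 0° +68° = 68°
rotate link 1 by -67°: θ ← 68° -67° = 1°
crank pin P = (r cos θ, r sin θ) = (14.997715, 0.261786)
h = r sin θ − e = 0.261786 − 10 = -9.738214
x = r cos θ + √(L² − h²) = 14.997715 + 93.494209 = 108.491925

108.4919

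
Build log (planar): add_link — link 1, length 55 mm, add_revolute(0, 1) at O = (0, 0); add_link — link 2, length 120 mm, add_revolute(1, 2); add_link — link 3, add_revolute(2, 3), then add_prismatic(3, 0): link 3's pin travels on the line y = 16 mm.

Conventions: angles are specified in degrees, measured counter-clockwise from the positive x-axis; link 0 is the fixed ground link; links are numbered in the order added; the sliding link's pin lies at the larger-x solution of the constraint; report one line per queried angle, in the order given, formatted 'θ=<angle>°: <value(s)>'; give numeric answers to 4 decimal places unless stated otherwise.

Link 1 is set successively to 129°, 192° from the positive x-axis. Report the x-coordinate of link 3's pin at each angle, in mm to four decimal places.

geometry: r = 55 mm, L = 120 mm, e = 16 mm
θ=129°: crank pin P = (r cos θ, r sin θ) = (-34.612622, 42.743028)
θ=129°: h = r sin θ − e = 42.743028 − 16 = 26.743028
θ=129°: x = r cos θ + √(L² − h²) = -34.612622 + 116.982095 = 82.369473
θ=192°: crank pin P = (r cos θ, r sin θ) = (-53.798118, -11.435143)
θ=192°: h = r sin θ − e = -11.435143 − 16 = -27.435143
θ=192°: x = r cos θ + √(L² − h²) = -53.798118 + 116.821714 = 63.023596

θ=129°: 82.3695
θ=192°: 63.0236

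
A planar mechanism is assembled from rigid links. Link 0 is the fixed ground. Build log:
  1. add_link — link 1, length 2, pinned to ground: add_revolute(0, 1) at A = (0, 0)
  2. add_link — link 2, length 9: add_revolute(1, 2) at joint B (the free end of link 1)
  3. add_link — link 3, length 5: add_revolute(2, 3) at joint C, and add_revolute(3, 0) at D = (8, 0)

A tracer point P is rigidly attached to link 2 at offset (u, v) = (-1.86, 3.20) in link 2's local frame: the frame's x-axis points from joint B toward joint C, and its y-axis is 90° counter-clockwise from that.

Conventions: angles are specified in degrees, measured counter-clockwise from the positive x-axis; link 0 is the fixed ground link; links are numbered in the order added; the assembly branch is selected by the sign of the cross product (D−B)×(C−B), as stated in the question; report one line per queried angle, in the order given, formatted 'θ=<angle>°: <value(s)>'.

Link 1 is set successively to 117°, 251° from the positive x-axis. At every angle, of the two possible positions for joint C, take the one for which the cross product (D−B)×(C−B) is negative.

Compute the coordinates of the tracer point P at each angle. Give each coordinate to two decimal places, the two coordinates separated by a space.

A=(0,0), D=(8.00,0)
θ=117°: B = A + 2.00·(cos117°, sin117°) = (-0.9080, 1.7820)
θ=117°: |BD| = 9.0845
θ=117°: circle(B,9.00) ∩ circle(D,5.00): a=7.6244, h=4.7821
θ=117°:   candidates: C₊=(7.5064,4.9756) cross=43.443; C₋=(5.6303,-4.4028) cross=-43.443
θ=117°:   branch - wants cross < 0 → take C=(5.6303,-4.4028) (cross=-43.443)
θ=117°: ex = (C−B)/|BC| = (0.7265,-0.6872); ey = (0.6872,0.7265)
θ=117°: P = B + -1.86·ex + 3.20·ey = (-0.0602,5.3849)
θ=251°: B = A + 2.00·(cos251°, sin251°) = (-0.6511, -1.8910)
θ=251°: |BD| = 8.8554
θ=251°: circle(B,9.00) ∩ circle(D,5.00): a=7.5896, h=4.8371
θ=251°:   candidates: C₊=(5.7305,4.4552) cross=42.835; C₋=(7.7964,-4.9959) cross=-42.835
θ=251°:   branch - wants cross < 0 → take C=(7.7964,-4.9959) (cross=-42.835)
θ=251°: ex = (C−B)/|BC| = (0.9386,-0.3450); ey = (0.3450,0.9386)
θ=251°: P = B + -1.86·ex + 3.20·ey = (-1.2930,1.7542)

θ=117°: -0.06 5.38
θ=251°: -1.29 1.75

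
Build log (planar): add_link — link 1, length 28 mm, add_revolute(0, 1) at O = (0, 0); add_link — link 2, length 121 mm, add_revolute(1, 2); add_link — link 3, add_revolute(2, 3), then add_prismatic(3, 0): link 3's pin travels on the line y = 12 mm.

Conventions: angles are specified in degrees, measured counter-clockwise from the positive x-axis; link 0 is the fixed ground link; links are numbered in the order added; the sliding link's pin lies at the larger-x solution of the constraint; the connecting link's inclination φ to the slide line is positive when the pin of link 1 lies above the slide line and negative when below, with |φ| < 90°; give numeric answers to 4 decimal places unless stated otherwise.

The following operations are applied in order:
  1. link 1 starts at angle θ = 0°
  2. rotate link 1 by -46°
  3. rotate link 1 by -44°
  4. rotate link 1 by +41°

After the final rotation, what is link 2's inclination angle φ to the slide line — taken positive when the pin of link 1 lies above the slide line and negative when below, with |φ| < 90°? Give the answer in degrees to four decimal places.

geometry: r = 28 mm, L = 121 mm, e = 12 mm; θ starts at 0°
rotate link 1 by -46°: θ ← 0° -46° = -46°
rotate link 1 by -44°: θ ← -46° -44° = -90°
rotate link 1 by +41°: θ ← -90° +41° = -49°
h = r sin θ − e = -21.131868 − 12 = -33.131868
sin φ = h / L = -33.131868 / 121 = -0.27381709
φ = arcsin(-0.27381709) = -15.891533°

-15.8915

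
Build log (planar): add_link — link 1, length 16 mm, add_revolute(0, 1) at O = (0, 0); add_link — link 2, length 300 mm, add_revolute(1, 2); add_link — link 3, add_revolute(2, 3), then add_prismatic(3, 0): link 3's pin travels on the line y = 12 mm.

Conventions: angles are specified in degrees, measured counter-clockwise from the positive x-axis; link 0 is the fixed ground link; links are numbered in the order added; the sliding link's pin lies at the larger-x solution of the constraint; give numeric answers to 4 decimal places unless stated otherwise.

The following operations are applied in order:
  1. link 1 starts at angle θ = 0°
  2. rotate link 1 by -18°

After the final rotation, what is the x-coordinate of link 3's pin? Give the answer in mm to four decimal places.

geometry: r = 16 mm, L = 300 mm, e = 12 mm; θ starts at 0°
rotate link 1 by -18°: θ ← 0° -18° = -18°
crank pin P = (r cos θ, r sin θ) = (15.216904, -4.944272)
h = r sin θ − e = -4.944272 − 12 = -16.944272
x = r cos θ + √(L² − h²) = 15.216904 + 299.521104 = 314.738008

314.7380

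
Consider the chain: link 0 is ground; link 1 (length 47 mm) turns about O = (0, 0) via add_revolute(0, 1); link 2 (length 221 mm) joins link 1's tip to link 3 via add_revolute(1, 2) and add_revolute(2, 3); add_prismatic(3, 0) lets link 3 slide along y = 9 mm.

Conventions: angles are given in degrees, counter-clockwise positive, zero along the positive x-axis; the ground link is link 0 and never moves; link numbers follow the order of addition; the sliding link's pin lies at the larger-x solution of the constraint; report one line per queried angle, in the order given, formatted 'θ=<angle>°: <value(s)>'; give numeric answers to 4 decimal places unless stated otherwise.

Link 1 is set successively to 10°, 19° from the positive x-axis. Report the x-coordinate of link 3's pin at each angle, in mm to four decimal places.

geometry: r = 47 mm, L = 221 mm, e = 9 mm
θ=10°: crank pin P = (r cos θ, r sin θ) = (46.285964, 8.161464)
θ=10°: h = r sin θ − e = 8.161464 − 9 = -0.838536
θ=10°: x = r cos θ + √(L² − h²) = 46.285964 + 220.998409 = 267.284374
θ=19°: crank pin P = (r cos θ, r sin θ) = (44.439373, 15.301703)
θ=19°: h = r sin θ − e = 15.301703 − 9 = 6.301703
θ=19°: x = r cos θ + √(L² − h²) = 44.439373 + 220.910137 = 265.349510

θ=10°: 267.2844
θ=19°: 265.3495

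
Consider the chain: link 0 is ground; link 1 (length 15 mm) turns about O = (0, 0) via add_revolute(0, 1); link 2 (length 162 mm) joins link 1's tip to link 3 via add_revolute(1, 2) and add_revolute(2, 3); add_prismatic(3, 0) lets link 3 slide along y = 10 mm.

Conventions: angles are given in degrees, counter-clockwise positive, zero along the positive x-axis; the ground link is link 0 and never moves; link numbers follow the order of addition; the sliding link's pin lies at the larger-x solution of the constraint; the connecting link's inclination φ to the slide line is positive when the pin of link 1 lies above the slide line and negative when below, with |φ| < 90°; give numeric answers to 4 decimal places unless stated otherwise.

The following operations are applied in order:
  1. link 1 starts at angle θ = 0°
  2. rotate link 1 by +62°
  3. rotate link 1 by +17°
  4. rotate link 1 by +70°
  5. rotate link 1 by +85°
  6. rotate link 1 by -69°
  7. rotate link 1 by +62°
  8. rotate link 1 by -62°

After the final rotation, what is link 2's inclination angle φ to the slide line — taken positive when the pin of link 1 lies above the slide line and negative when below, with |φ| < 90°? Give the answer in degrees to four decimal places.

geometry: r = 15 mm, L = 162 mm, e = 10 mm; θ starts at 0°
rotate link 1 by +62°: θ ← 0° +62° = 62°
rotate link 1 by +17°: θ ← 62° +17° = 79°
rotate link 1 by +70°: θ ← 79° +70° = 149°
rotate link 1 by +85°: θ ← 149° +85° = 234°
rotate link 1 by -69°: θ ← 234° -69° = 165°
rotate link 1 by +62°: θ ← 165° +62° = 227°
rotate link 1 by -62°: θ ← 227° -62° = 165°
h = r sin θ − e = 3.882286 − 10 = -6.117714
sin φ = h / L = -6.117714 / 162 = -0.03776367
φ = arcsin(-0.03776367) = -2.164213°

-2.1642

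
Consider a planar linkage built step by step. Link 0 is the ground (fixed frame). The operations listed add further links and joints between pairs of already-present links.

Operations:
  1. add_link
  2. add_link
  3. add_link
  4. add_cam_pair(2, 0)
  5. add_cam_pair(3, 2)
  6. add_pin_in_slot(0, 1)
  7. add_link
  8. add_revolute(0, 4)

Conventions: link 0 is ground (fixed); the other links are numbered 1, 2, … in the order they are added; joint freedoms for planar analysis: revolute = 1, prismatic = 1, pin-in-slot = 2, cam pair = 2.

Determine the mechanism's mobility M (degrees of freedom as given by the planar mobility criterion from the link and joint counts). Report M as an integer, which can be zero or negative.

ground; <1,0,0>
#1 <2,0,0>
#2 <3,0,0>
#3 <4,0,0>
C:2↔0 J2 <4,0,1>
C:3↔2 J2 <4,0,2>
PS:0↔1 J2 <4,0,3>
#4 <5,0,3>
R:0↔4 J1 <5,1,3>
3×4 − 2×1 − 1×3 = 7

M = 7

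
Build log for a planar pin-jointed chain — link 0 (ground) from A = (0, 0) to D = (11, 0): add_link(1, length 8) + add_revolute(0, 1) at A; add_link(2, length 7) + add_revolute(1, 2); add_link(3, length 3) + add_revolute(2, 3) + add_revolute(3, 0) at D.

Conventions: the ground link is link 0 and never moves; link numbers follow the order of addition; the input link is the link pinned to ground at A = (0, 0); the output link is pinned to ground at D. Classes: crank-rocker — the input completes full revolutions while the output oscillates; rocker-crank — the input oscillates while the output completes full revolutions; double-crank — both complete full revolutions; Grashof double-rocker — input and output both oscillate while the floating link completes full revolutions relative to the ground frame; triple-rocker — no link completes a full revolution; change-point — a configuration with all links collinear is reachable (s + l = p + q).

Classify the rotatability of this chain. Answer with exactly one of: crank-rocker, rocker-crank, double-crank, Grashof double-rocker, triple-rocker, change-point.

lengths: ground=11, input=8, coupler=7, output=3
sorted: s=3 (shortest), l=11 (longest), p+q=15
s + l = 14 vs p + q = 15
s + l < p + q (Grashof) with shortest = output link → rocker-crank

rocker-crank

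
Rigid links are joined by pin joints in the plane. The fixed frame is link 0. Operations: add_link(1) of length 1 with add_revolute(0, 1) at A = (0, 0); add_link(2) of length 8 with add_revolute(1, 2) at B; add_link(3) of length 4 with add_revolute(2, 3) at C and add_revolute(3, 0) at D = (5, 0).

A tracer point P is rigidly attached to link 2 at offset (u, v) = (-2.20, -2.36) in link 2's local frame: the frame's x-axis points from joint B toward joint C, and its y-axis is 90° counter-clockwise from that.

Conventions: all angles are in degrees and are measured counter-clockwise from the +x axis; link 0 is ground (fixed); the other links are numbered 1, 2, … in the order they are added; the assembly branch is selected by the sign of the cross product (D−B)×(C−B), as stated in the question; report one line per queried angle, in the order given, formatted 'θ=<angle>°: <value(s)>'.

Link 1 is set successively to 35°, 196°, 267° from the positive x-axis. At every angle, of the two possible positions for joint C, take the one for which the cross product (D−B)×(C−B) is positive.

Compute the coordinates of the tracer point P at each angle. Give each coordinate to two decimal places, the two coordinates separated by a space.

A=(0,0), D=(5.00,0)
θ=35°: B = A + 1.00·(cos35°, sin35°) = (0.8192, 0.5736)
θ=35°: |BD| = 4.2200
θ=35°: circle(B,8.00) ∩ circle(D,4.00): a=7.7972, h=1.7899
θ=35°:   candidates: C₊=(8.7873,1.2871) cross=7.553; C₋=(8.3007,-2.2595) cross=-7.553
θ=35°:   branch + wants cross > 0 → take C=(8.7873,1.2871) (cross=7.553)
θ=35°: ex = (C−B)/|BC| = (0.9960,0.0892); ey = (-0.0892,0.9960)
θ=35°: P = B + -2.20·ex + -2.36·ey = (-1.1616,-1.9732)
θ=196°: B = A + 1.00·(cos196°, sin196°) = (-0.9613, -0.2756)
θ=196°: |BD| = 5.9676
θ=196°: circle(B,8.00) ∩ circle(D,4.00): a=7.0055, h=3.8630
θ=196°:   candidates: C₊=(5.8583,3.9068) cross=23.053; C₋=(6.2152,-3.8109) cross=-23.053
θ=196°:   branch + wants cross > 0 → take C=(5.8583,3.9068) (cross=23.053)
θ=196°: ex = (C−B)/|BC| = (0.8525,0.5228); ey = (-0.5228,0.8525)
θ=196°: P = B + -2.20·ex + -2.36·ey = (-1.6028,-3.4376)
θ=267°: B = A + 1.00·(cos267°, sin267°) = (-0.0523, -0.9986)
θ=267°: |BD| = 5.1501
θ=267°: circle(B,8.00) ∩ circle(D,4.00): a=7.2352, h=3.4136
θ=267°:   candidates: C₊=(6.3836,3.7531) cross=17.580; C₋=(7.7074,-2.9445) cross=-17.580
θ=267°:   branch + wants cross > 0 → take C=(6.3836,3.7531) (cross=17.580)
θ=267°: ex = (C−B)/|BC| = (0.8045,0.5940); ey = (-0.5940,0.8045)
θ=267°: P = B + -2.20·ex + -2.36·ey = (-0.4205,-4.2040)

θ=35°: -1.16 -1.97
θ=196°: -1.60 -3.44
θ=267°: -0.42 -4.20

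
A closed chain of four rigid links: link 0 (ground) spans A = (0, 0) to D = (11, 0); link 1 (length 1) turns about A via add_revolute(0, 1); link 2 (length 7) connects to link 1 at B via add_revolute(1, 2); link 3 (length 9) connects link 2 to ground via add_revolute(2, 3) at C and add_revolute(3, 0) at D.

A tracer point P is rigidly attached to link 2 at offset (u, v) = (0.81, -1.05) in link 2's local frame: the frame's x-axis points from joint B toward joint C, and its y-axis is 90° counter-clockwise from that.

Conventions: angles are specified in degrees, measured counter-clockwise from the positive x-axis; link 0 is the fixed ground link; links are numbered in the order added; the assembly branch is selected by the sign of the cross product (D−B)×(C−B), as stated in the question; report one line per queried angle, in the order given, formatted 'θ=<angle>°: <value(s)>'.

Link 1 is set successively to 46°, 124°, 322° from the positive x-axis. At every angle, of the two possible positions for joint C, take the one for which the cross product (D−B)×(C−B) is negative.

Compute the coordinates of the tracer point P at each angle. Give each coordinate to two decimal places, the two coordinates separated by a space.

A=(0,0), D=(11.00,0)
θ=46°: B = A + 1.00·(cos46°, sin46°) = (0.6947, 0.7193)
θ=46°: |BD| = 10.3304
θ=46°: circle(B,7.00) ∩ circle(D,9.00): a=3.6164, h=5.9935
θ=46°:   candidates: C₊=(4.7196,6.4464) cross=61.915; C₋=(3.8849,-5.5114) cross=-61.915
θ=46°:   branch - wants cross < 0 → take C=(3.8849,-5.5114) (cross=-61.915)
θ=46°: ex = (C−B)/|BC| = (0.4558,-0.8901); ey = (0.8901,0.4558)
θ=46°: P = B + 0.81·ex + -1.05·ey = (0.1292,-0.4802)
θ=124°: B = A + 1.00·(cos124°, sin124°) = (-0.5592, 0.8290)
θ=124°: |BD| = 11.5889
θ=124°: circle(B,7.00) ∩ circle(D,9.00): a=4.4138, h=5.4331
θ=124°:   candidates: C₊=(4.2320,5.9324) cross=62.963; C₋=(3.4546,-4.9059) cross=-62.963
θ=124°:   branch - wants cross < 0 → take C=(3.4546,-4.9059) (cross=-62.963)
θ=124°: ex = (C−B)/|BC| = (0.5734,-0.8193); ey = (0.8193,0.5734)
θ=124°: P = B + 0.81·ex + -1.05·ey = (-0.9550,-0.4366)
θ=322°: B = A + 1.00·(cos322°, sin322°) = (0.7880, -0.6157)
θ=322°: |BD| = 10.2305
θ=322°: circle(B,7.00) ∩ circle(D,9.00): a=3.5513, h=6.0323
θ=322°:   candidates: C₊=(3.9699,5.6194) cross=61.713; C₋=(4.6959,-6.4233) cross=-61.713
θ=322°:   branch - wants cross < 0 → take C=(4.6959,-6.4233) (cross=-61.713)
θ=322°: ex = (C−B)/|BC| = (0.5583,-0.8297); ey = (0.8297,0.5583)
θ=322°: P = B + 0.81·ex + -1.05·ey = (0.3691,-1.8739)

θ=46°: 0.13 -0.48
θ=124°: -0.95 -0.44
θ=322°: 0.37 -1.87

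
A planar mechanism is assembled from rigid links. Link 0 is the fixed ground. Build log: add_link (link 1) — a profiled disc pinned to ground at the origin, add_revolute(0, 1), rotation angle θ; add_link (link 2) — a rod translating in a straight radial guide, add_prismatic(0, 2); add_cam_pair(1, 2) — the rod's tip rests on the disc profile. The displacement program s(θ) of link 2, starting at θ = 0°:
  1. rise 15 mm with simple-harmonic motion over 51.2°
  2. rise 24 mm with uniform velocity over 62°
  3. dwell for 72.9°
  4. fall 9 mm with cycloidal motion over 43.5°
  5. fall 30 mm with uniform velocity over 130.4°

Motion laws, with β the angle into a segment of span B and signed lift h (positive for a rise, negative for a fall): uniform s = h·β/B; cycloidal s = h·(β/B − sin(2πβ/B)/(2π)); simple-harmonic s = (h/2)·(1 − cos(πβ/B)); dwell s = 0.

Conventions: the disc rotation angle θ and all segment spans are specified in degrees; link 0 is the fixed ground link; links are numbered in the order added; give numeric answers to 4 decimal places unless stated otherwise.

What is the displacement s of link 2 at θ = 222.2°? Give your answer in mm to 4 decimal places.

seg 1 [0°–51.2°] simple-harmonic, h=15: full span → s += 15 → s = 15.0000
seg 2 [51.2°–113.2°] uniform, h=24: full span → s += 24 → s = 39.0000
seg 3 [113.2°–186.1°] dwell: s stays 39.0000
seg 4 [186.1°–229.6°] cycloidal, h=-9: θ=222.2° here. β=36.1, B=43.5. -9·(0.8299 − sin(2π·0.8299)/(2π)) = -8.7247 → s = 30.2753

30.2753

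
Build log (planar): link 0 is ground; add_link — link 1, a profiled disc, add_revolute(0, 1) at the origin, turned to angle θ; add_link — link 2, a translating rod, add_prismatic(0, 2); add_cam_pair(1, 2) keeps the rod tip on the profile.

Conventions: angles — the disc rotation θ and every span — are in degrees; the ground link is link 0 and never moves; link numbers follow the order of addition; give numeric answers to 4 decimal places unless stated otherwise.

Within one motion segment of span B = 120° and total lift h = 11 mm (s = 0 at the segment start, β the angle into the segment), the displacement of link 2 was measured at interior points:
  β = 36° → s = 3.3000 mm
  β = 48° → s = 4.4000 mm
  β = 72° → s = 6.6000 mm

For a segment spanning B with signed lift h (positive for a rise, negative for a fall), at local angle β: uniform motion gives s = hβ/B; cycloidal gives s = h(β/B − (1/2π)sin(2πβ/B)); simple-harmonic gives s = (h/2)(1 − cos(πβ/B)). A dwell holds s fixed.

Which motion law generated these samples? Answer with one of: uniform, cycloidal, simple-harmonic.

candidates at β/B = r: uniform s = h·r (linear in β); cycloidal s = h·(r − sin(2πr)/(2π)); simple-harmonic s = (h/2)(1 − cos(πr))
β=36°: printed 3.3000 | uniform 3.3000, cycloidal 1.6350, simple-harmonic 2.2672
β=48°: printed 4.4000 | uniform 4.4000, cycloidal 3.3710, simple-harmonic 3.8004
β=72°: printed 6.6000 | uniform 6.6000, cycloidal 7.6290, simple-harmonic 7.1996
only one law matches every sample → uniform

uniform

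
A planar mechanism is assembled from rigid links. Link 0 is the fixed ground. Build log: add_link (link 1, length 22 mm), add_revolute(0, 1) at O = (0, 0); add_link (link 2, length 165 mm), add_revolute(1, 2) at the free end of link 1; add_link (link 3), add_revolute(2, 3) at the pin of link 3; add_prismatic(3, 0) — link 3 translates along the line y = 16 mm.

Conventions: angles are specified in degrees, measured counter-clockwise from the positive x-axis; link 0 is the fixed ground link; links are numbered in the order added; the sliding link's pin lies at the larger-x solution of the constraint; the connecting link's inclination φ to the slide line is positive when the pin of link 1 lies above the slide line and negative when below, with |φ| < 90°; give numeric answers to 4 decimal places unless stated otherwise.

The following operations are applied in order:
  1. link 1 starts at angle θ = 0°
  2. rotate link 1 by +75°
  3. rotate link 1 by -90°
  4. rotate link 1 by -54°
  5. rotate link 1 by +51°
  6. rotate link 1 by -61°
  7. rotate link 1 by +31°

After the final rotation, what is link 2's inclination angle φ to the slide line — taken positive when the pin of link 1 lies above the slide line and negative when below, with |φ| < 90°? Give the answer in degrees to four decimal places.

geometry: r = 22 mm, L = 165 mm, e = 16 mm; θ starts at 0°
rotate link 1 by +75°: θ ← 0° +75° = 75°
rotate link 1 by -90°: θ ← 75° -90° = -15°
rotate link 1 by -54°: θ ← -15° -54° = -69°
rotate link 1 by +51°: θ ← -69° +51° = -18°
rotate link 1 by -61°: θ ← -18° -61° = -79°
rotate link 1 by +31°: θ ← -79° +31° = -48°
h = r sin θ − e = -16.349186 − 16 = -32.349186
sin φ = h / L = -32.349186 / 165 = -0.19605567
φ = arcsin(-0.19605567) = -11.306400°

-11.3064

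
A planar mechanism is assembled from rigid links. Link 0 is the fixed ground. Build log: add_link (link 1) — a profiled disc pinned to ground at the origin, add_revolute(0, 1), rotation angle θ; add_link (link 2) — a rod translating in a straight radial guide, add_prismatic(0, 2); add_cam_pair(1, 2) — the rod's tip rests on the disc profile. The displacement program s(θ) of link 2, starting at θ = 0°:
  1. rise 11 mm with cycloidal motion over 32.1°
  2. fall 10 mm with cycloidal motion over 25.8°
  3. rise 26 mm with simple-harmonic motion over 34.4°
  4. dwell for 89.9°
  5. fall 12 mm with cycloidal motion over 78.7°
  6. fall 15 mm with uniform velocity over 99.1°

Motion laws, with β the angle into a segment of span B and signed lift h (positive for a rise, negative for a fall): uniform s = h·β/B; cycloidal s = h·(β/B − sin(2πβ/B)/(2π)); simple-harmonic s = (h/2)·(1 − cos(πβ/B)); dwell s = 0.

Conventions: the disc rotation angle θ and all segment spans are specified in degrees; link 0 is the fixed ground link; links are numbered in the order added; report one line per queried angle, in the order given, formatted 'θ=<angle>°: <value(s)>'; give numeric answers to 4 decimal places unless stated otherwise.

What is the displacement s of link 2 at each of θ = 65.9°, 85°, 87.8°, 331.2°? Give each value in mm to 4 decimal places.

seg 1 [0°–32.1°] cycloidal, h=11: full span → s += 11 → s = 11.0000
seg 2 [32.1°–57.9°] cycloidal, h=-10: full span → s += -10 → s = 1.0000
seg 3 [57.9°–92.3°] simple-harmonic, h=26: θ=65.9° here. β=8, B=34.4. 26/2·(1 − cos(π·0.2326)) = 3.3180 → s = 4.3180
seg 3 [57.9°–92.3°] simple-harmonic, h=26: θ=85° here. β=27.1, B=34.4. 26/2·(1 − cos(π·0.7878)) = 23.2165 → s = 24.2165
seg 3 [57.9°–92.3°] simple-harmonic, h=26: θ=87.8° here. β=29.9, B=34.4. 26/2·(1 − cos(π·0.8692)) = 24.9176 → s = 25.9176
seg 3 [57.9°–92.3°] simple-harmonic, h=26: full span → s += 26 → s = 27.0000
seg 4 [92.3°–182.2°] dwell: s stays 27.0000
seg 5 [182.2°–260.9°] cycloidal, h=-12: full span → s += -12 → s = 15.0000
seg 6 [260.9°–360°] uniform, h=-15: θ=331.2° here. β=70.3, B=99.1. -15·70.3/99.1 = -10.6408 → s = 4.3592

θ=65.9°: 4.3180
θ=85°: 24.2165
θ=87.8°: 25.9176
θ=331.2°: 4.3592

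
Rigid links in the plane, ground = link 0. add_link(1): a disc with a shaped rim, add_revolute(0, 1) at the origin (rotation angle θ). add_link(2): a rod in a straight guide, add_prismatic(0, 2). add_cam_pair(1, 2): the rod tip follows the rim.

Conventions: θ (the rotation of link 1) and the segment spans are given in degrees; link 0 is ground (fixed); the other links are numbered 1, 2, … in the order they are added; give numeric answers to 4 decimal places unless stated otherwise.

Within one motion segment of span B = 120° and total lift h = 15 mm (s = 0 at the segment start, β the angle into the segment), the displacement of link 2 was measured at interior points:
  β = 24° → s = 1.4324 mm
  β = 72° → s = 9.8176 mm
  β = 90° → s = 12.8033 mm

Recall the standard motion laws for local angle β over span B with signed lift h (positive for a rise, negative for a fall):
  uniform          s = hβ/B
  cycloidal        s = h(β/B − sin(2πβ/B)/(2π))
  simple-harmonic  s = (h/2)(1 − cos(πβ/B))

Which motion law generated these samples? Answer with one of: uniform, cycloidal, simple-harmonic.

candidates at β/B = r: uniform s = h·r (linear in β); cycloidal s = h·(r − sin(2πr)/(2π)); simple-harmonic s = (h/2)(1 − cos(πr))
β=24°: printed 1.4324 | uniform 3.0000, cycloidal 0.7295, simple-harmonic 1.4324
β=72°: printed 9.8176 | uniform 9.0000, cycloidal 10.4032, simple-harmonic 9.8176
β=90°: printed 12.8033 | uniform 11.2500, cycloidal 13.6373, simple-harmonic 12.8033
only one law matches every sample → simple-harmonic

simple-harmonic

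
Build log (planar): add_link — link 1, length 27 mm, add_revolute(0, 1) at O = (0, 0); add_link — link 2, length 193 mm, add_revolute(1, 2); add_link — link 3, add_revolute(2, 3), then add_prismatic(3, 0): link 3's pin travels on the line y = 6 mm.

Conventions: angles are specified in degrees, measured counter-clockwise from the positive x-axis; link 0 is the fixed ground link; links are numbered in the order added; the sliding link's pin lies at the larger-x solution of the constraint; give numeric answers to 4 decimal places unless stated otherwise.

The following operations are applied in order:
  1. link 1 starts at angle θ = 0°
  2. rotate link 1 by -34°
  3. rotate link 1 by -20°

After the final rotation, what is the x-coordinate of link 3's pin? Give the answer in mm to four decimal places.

geometry: r = 27 mm, L = 193 mm, e = 6 mm; θ starts at 0°
rotate link 1 by -34°: θ ← 0° -34° = -34°
rotate link 1 by -20°: θ ← -34° -20° = -54°
crank pin P = (r cos θ, r sin θ) = (15.870202, -21.843459)
h = r sin θ − e = -21.843459 − 6 = -27.843459
x = r cos θ + √(L² − h²) = 15.870202 + 190.980999 = 206.851200

206.8512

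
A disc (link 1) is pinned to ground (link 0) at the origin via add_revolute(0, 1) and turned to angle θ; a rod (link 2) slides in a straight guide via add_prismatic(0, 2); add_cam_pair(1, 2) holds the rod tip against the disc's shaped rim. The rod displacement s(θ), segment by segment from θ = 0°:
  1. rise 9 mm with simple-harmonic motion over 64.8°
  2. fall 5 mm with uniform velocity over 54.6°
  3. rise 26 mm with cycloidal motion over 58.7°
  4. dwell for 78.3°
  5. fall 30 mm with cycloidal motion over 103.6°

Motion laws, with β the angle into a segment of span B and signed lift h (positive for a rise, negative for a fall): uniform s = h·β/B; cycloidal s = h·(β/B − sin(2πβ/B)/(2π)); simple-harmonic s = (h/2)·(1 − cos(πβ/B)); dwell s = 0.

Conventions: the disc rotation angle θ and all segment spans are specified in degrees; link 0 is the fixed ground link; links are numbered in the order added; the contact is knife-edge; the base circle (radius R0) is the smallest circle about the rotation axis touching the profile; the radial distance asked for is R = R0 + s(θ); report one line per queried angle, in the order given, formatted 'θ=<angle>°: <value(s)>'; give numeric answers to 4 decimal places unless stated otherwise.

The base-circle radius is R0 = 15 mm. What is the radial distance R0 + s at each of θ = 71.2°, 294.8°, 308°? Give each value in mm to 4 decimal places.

segment 1 (0° to 64.8°, simple-harmonic, h = 9) is passed completely: s = 0.0000 + (9) = 9.0000
θ = 71.2° falls in segment 2 (64.8° to 119.4°, uniform, h = -5): β = 71.2 − 64.8 = 6.4°, B = 54.6°; Δs = -5·6.4/54.6 = -0.5861; s = 9.0000 − 0.5861 = 8.4139
segment 2 (64.8° to 119.4°, uniform, h = -5) is passed completely: s = 9.0000 + (-5) = 4.0000
segment 3 (119.4° to 178.1°, cycloidal, h = 26) is passed completely: s = 4.0000 + (26) = 30.0000
segment 4 (178.1° to 256.4°, dwell): s unchanged at 30.0000
θ = 294.8° falls in segment 5 (256.4° to 360°, cycloidal, h = -30): β = 294.8 − 256.4 = 38.4°, B = 103.6°; Δs = -30·(0.3707 − sin(2π·0.3707)/(2π)) = -7.6526; s = 30.0000 − 7.6526 = 22.3474
θ = 308° falls in segment 5 (256.4° to 360°, cycloidal, h = -30): β = 308 − 256.4 = 51.6°, B = 103.6°; Δs = -30·(0.4981 − sin(2π·0.4981)/(2π)) = -14.8842; s = 30.0000 − 14.8842 = 15.1158
θ=71.2°: R = R0 + s = 15 + 8.4139 = 23.4139
θ=294.8°: R = R0 + s = 15 + 22.3474 = 37.3474
θ=308°: R = R0 + s = 15 + 15.1158 = 30.1158

θ=71.2°: 23.4139
θ=294.8°: 37.3474
θ=308°: 30.1158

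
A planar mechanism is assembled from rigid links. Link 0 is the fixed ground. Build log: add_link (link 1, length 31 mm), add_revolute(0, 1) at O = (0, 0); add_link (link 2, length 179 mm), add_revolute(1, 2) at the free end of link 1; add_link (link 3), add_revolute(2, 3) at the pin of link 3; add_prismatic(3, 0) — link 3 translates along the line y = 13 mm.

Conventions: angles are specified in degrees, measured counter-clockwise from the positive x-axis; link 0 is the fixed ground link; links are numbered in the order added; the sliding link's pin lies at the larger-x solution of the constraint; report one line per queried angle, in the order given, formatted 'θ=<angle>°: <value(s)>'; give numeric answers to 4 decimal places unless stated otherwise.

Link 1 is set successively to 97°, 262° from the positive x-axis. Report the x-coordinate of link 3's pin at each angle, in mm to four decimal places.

geometry: r = 31 mm, L = 179 mm, e = 13 mm
θ=97°: crank pin P = (r cos θ, r sin θ) = (-3.777950, 30.768931)
θ=97°: h = r sin θ − e = 30.768931 − 13 = 17.768931
θ=97°: x = r cos θ + √(L² − h²) = -3.777950 + 178.115875 = 174.337926
θ=262°: crank pin P = (r cos θ, r sin θ) = (-4.314366, -30.698310)
θ=262°: h = r sin θ − e = -30.698310 − 13 = -43.698310
θ=262°: x = r cos θ + √(L² − h²) = -4.314366 + 173.584152 = 169.269785

θ=97°: 174.3379
θ=262°: 169.2698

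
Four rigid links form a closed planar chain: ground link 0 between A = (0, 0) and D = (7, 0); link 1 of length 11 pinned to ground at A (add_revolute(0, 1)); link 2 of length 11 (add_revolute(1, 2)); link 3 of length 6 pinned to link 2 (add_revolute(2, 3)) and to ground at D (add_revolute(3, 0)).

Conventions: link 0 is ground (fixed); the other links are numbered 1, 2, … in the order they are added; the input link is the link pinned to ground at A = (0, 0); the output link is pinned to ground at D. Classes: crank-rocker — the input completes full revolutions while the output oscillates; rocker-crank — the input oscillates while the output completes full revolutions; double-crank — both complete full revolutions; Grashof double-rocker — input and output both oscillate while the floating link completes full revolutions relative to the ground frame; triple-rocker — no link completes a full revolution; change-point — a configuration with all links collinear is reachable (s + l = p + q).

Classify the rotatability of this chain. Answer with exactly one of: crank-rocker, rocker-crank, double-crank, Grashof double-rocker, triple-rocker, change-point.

lengths: ground=7, input=11, coupler=11, output=6
sorted: s=6 (shortest), l=11 (longest), p+q=18
s + l = 17 vs p + q = 18
s + l < p + q (Grashof) with shortest = output link → rocker-crank

rocker-crank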